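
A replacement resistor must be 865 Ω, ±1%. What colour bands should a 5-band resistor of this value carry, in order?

865 Ω = 865 × 10^0.
8 → grey
6 → blue
5 → green
Multiplier 10^0 → black.
±1% tolerance → brown.

grey, blue, green, black, brown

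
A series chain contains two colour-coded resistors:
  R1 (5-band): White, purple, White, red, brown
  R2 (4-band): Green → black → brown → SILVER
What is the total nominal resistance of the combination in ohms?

98400 Ω

R1: white, violet, white → 979; red ×10^2 → 97900 Ω.
R2: green, black → 50; brown ×10 → 500 Ω.
Series: 97900 + 500 = 98400 Ω.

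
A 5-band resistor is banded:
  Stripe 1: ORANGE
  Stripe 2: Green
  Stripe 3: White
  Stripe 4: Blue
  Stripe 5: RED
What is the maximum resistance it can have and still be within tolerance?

366180000 Ω

Orange → 3 (first significant figure)
Green → 5 (second significant figure)
White → 9 (third significant figure)
Blue → ×10^6 multiplier
Red → ±2% tolerance
359 × 1000000 = 359000000 Ω
Maximum = 359000000 × (1 + 2/100) = 366180000 Ω.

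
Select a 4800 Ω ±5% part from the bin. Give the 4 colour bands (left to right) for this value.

yellow, grey, red, gold

4800 Ω = 48 × 10^2.
4 → yellow
8 → grey
Multiplier 10^2 → red.
±5% tolerance → gold.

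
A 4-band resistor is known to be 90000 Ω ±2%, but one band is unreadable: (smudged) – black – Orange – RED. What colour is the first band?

white

90000 Ω = 90 × 10^3.
The first band gives digit 9 of the significand, and 9 is white.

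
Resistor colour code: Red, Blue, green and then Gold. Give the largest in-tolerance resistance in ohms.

Red → 2 (first significant figure)
Blue → 6 (second significant figure)
Green → ×10^5 multiplier
Gold → ±5% tolerance
26 × 100000 = 2600000 Ω
Largest = 2600000 × (1 + 5/100) = 2730000 Ω.

2730000 Ω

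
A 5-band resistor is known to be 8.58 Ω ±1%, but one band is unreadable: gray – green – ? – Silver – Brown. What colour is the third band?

8.58 Ω = 858 × 10^-2.
The third band gives digit 8 of the significand, and 8 is grey.

grey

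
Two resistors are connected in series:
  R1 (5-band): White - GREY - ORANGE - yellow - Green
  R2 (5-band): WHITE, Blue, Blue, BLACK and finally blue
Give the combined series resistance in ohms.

R1: white, grey, orange → 983; yellow ×10^4 → 9830000 Ω.
R2: white, blue, blue → 966; black ×1 → 966 Ω.
Series: 9830000 + 966 = 9830966 Ω.

9830966 Ω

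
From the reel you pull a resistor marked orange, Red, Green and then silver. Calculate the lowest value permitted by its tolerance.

2880000 Ω

Orange → 3 (first significant figure)
Red → 2 (second significant figure)
Green → ×10^5 multiplier
Silver → ±10% tolerance
32 × 100000 = 3200000 Ω
Lowest = 3200000 × (1 − 10/100) = 2880000 Ω.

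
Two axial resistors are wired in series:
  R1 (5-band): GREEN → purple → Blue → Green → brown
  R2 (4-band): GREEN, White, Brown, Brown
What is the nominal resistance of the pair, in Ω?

R1: green, violet, blue → 576; green ×10^5 → 57600000 Ω.
R2: green, white → 59; brown ×10 → 590 Ω.
Series: 57600000 + 590 = 57600590 Ω.

57600590 Ω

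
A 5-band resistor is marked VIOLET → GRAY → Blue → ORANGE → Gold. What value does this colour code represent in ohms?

786000 Ω

Violet → 7 (first significant figure)
Grey → 8 (second significant figure)
Blue → 6 (third significant figure)
Orange → ×10^3 multiplier
786 × 1000 = 786000 Ω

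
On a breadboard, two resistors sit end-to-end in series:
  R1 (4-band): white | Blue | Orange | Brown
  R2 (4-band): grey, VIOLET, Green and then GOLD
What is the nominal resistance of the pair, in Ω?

8796000 Ω

R1: white, blue → 96; orange ×10^3 → 96000 Ω.
R2: grey, violet → 87; green ×10^5 → 8700000 Ω.
Series: 96000 + 8700000 = 8796000 Ω.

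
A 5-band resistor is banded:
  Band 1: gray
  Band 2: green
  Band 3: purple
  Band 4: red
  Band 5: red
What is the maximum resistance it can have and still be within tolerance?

Grey → 8 (first significant figure)
Green → 5 (second significant figure)
Violet → 7 (third significant figure)
Red → ×10^2 multiplier
Red → ±2% tolerance
857 × 100 = 85700 Ω
Maximum = 85700 × (1 + 2/100) = 87414 Ω.

87414 Ω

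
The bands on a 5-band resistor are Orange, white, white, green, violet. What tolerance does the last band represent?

The last band, violet, is the tolerance band.
Violet corresponds to ±0.1%.

±0.1%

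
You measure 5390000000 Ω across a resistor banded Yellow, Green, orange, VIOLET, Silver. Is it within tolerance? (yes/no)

Yellow → 4 (first significant figure)
Green → 5 (second significant figure)
Orange → 3 (third significant figure)
Violet → ×10^7 multiplier
Silver → ±10% tolerance
453 × 10000000 = 4530000000 Ω
Allowed range: 4077000000 Ω to 4983000000 Ω.
5390000000 Ω lies outside that range.

no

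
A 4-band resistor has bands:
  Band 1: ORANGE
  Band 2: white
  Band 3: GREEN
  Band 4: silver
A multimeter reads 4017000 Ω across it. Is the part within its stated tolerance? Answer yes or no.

Orange → 3 (first significant figure)
White → 9 (second significant figure)
Green → ×10^5 multiplier
Silver → ±10% tolerance
39 × 100000 = 3900000 Ω
Allowed range: 3510000 Ω to 4290000 Ω.
4017000 Ω lies inside that range.

yes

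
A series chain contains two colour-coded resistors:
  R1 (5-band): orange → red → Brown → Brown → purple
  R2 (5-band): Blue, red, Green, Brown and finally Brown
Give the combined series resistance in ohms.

9460 Ω

R1: orange, red, brown → 321; brown ×10 → 3210 Ω.
R2: blue, red, green → 625; brown ×10 → 6250 Ω.
Series: 3210 + 6250 = 9460 Ω.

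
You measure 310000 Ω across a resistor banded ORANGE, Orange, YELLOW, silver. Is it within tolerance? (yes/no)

Orange → 3 (first significant figure)
Orange → 3 (second significant figure)
Yellow → ×10^4 multiplier
Silver → ±10% tolerance
33 × 10000 = 330000 Ω
Allowed range: 297000 Ω to 363000 Ω.
310000 Ω lies inside that range.

yes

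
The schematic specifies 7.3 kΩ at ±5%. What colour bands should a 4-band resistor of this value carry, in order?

7300 Ω = 73 × 10^2.
7 → violet
3 → orange
Multiplier 10^2 → red.
±5% tolerance → gold.

violet, orange, red, gold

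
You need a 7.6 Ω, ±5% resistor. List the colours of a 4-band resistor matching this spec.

7.6 Ω = 76 × 10^-1.
7 → violet
6 → blue
Multiplier 10^-1 → gold.
±5% tolerance → gold.

violet, blue, gold, gold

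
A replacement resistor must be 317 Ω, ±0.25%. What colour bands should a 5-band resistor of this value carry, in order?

orange, brown, violet, black, blue

317 Ω = 317 × 10^0.
3 → orange
1 → brown
7 → violet
Multiplier 10^0 → black.
±0.25% tolerance → blue.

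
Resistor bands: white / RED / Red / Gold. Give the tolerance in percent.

±5%

The last band, gold, is the tolerance band.
Gold corresponds to ±5%.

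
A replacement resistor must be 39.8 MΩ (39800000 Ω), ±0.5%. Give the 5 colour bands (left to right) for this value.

orange, white, grey, green, green

39800000 Ω = 398 × 10^5.
3 → orange
9 → white
8 → grey
Multiplier 10^5 → green.
±0.5% tolerance → green.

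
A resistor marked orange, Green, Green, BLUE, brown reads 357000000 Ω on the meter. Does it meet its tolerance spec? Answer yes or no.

yes

Orange → 3 (first significant figure)
Green → 5 (second significant figure)
Green → 5 (third significant figure)
Blue → ×10^6 multiplier
Brown → ±1% tolerance
355 × 1000000 = 355000000 Ω
Allowed range: 351450000 Ω to 358550000 Ω.
357000000 Ω lies inside that range.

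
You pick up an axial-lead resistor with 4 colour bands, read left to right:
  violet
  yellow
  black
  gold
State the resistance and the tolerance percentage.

74 Ω ±5%

Violet → 7 (first significant figure)
Yellow → 4 (second significant figure)
Black → ×1 multiplier
Gold → ±5% tolerance
74 × 1 = 74 Ω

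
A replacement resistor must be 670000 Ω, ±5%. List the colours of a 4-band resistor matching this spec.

blue, violet, yellow, gold

670000 Ω = 67 × 10^4.
6 → blue
7 → violet
Multiplier 10^4 → yellow.
±5% tolerance → gold.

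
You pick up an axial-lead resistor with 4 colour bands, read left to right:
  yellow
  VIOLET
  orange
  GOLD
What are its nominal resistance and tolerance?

47000 Ω ±5%

Yellow → 4 (first significant figure)
Violet → 7 (second significant figure)
Orange → ×10^3 multiplier
Gold → ±5% tolerance
47 × 1000 = 47000 Ω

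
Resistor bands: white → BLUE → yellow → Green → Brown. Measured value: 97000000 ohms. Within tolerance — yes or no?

yes

White → 9 (first significant figure)
Blue → 6 (second significant figure)
Yellow → 4 (third significant figure)
Green → ×10^5 multiplier
Brown → ±1% tolerance
964 × 100000 = 96400000 Ω
Allowed range: 95436000 Ω to 97364000 Ω.
97000000 ohms lies inside that range.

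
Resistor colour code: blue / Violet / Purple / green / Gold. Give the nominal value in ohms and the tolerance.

Blue → 6 (first significant figure)
Violet → 7 (second significant figure)
Violet → 7 (third significant figure)
Green → ×10^5 multiplier
Gold → ±5% tolerance
677 × 100000 = 67700000 Ω

67700000 Ω ±5%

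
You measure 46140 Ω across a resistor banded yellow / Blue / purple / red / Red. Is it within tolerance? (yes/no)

Yellow → 4 (first significant figure)
Blue → 6 (second significant figure)
Violet → 7 (third significant figure)
Red → ×10^2 multiplier
Red → ±2% tolerance
467 × 100 = 46700 Ω
Allowed range: 45766 Ω to 47634 Ω.
46140 Ω lies inside that range.

yes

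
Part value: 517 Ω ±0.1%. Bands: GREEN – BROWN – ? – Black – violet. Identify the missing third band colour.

violet

517 Ω = 517 × 10^0.
The third band gives digit 7 of the significand, and 7 is violet.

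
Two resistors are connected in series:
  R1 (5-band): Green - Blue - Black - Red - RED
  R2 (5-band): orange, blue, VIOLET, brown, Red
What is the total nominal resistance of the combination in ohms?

59670 Ω

R1: green, blue, black → 560; red ×10^2 → 56000 Ω.
R2: orange, blue, violet → 367; brown ×10 → 3670 Ω.
Series: 56000 + 3670 = 59670 Ω.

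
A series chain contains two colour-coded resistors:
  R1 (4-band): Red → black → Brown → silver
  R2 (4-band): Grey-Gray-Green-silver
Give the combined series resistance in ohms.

8800200 Ω

R1: red, black → 20; brown ×10 → 200 Ω.
R2: grey, grey → 88; green ×10^5 → 8800000 Ω.
Series: 200 + 8800000 = 8800200 Ω.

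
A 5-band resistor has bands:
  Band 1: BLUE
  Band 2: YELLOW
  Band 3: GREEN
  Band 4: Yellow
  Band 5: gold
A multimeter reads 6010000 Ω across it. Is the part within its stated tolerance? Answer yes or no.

Blue → 6 (first significant figure)
Yellow → 4 (second significant figure)
Green → 5 (third significant figure)
Yellow → ×10^4 multiplier
Gold → ±5% tolerance
645 × 10000 = 6450000 Ω
Allowed range: 6127500 Ω to 6772500 Ω.
6010000 Ω lies outside that range.

no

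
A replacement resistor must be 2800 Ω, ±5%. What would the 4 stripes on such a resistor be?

2800 Ω = 28 × 10^2.
2 → red
8 → grey
Multiplier 10^2 → red.
±5% tolerance → gold.

red, grey, red, gold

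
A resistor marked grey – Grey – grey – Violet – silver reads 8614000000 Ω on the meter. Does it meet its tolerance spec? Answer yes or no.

yes

Grey → 8 (first significant figure)
Grey → 8 (second significant figure)
Grey → 8 (third significant figure)
Violet → ×10^7 multiplier
Silver → ±10% tolerance
888 × 10000000 = 8880000000 Ω
Allowed range: 7992000000 Ω to 9768000000 Ω.
8614000000 Ω lies inside that range.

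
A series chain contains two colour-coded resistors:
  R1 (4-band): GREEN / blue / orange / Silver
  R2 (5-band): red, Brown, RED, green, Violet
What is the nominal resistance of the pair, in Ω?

R1: green, blue → 56; orange ×10^3 → 56000 Ω.
R2: red, brown, red → 212; green ×10^5 → 21200000 Ω.
Series: 56000 + 21200000 = 21256000 Ω.

21256000 Ω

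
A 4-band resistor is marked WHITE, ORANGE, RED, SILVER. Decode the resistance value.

White → 9 (first significant figure)
Orange → 3 (second significant figure)
Red → ×10^2 multiplier
93 × 100 = 9300 Ω

9300 Ω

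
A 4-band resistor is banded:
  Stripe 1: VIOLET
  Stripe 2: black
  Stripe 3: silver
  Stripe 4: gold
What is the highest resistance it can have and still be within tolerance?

0.735 Ω

Violet → 7 (first significant figure)
Black → 0 (second significant figure)
Silver → ×0.01 multiplier
Gold → ±5% tolerance
70 × 0.01 = 0.7 Ω
Highest = 0.7 × (1 + 5/100) = 0.735 Ω.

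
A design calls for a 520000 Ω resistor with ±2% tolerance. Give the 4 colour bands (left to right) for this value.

green, red, yellow, red

520000 Ω = 52 × 10^4.
5 → green
2 → red
Multiplier 10^4 → yellow.
±2% tolerance → red.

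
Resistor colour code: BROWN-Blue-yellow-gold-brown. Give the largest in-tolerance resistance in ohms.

16.564 Ω

Brown → 1 (first significant figure)
Blue → 6 (second significant figure)
Yellow → 4 (third significant figure)
Gold → ×0.1 multiplier
Brown → ±1% tolerance
164 × 0.1 = 16.4 Ω
Largest = 16.4 × (1 + 1/100) = 16.564 Ω.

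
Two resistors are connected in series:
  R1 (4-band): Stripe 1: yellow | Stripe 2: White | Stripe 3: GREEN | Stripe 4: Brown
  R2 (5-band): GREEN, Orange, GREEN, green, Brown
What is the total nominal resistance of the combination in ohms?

58400000 Ω

R1: yellow, white → 49; green ×10^5 → 4900000 Ω.
R2: green, orange, green → 535; green ×10^5 → 53500000 Ω.
Series: 4900000 + 53500000 = 58400000 Ω.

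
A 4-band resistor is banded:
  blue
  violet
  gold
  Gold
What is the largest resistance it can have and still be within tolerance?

Blue → 6 (first significant figure)
Violet → 7 (second significant figure)
Gold → ×0.1 multiplier
Gold → ±5% tolerance
67 × 0.1 = 6.7 Ω
Largest = 6.7 × (1 + 5/100) = 7.035 Ω.

7.035 Ω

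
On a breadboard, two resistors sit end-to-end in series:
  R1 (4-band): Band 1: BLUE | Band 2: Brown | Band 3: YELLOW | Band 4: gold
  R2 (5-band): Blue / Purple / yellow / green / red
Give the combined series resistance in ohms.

68010000 Ω

R1: blue, brown → 61; yellow ×10^4 → 610000 Ω.
R2: blue, violet, yellow → 674; green ×10^5 → 67400000 Ω.
Series: 610000 + 67400000 = 68010000 Ω.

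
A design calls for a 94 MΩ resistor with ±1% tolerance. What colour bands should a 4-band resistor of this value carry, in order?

94000000 Ω = 94 × 10^6.
9 → white
4 → yellow
Multiplier 10^6 → blue.
±1% tolerance → brown.

white, yellow, blue, brown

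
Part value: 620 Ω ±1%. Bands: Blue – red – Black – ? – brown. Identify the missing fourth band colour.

black

620 Ω = 620 × 10^0.
The fourth band is the multiplier, 10^0, which is black.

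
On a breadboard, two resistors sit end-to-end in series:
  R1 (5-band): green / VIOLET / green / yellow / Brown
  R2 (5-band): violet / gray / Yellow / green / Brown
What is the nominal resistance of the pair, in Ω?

84150000 Ω

R1: green, violet, green → 575; yellow ×10^4 → 5750000 Ω.
R2: violet, grey, yellow → 784; green ×10^5 → 78400000 Ω.
Series: 5750000 + 78400000 = 84150000 Ω.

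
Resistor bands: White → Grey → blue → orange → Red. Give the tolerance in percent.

±2%

The last band, red, is the tolerance band.
Red corresponds to ±2%.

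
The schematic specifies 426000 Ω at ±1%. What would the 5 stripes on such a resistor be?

426000 Ω = 426 × 10^3.
4 → yellow
2 → red
6 → blue
Multiplier 10^3 → orange.
±1% tolerance → brown.

yellow, red, blue, orange, brown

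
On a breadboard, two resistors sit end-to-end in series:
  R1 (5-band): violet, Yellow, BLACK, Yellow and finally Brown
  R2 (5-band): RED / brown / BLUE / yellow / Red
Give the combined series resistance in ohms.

R1: violet, yellow, black → 740; yellow ×10^4 → 7400000 Ω.
R2: red, brown, blue → 216; yellow ×10^4 → 2160000 Ω.
Series: 7400000 + 2160000 = 9560000 Ω.

9560000 Ω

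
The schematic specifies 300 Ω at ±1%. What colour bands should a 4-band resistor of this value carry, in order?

300 Ω = 30 × 10^1.
3 → orange
0 → black
Multiplier 10^1 → brown.
±1% tolerance → brown.

orange, black, brown, brown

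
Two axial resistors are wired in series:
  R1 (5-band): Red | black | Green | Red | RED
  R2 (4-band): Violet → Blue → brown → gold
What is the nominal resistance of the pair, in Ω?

21260 Ω

R1: red, black, green → 205; red ×10^2 → 20500 Ω.
R2: violet, blue → 76; brown ×10 → 760 Ω.
Series: 20500 + 760 = 21260 Ω.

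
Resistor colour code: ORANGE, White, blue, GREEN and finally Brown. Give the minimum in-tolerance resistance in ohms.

Orange → 3 (first significant figure)
White → 9 (second significant figure)
Blue → 6 (third significant figure)
Green → ×10^5 multiplier
Brown → ±1% tolerance
396 × 100000 = 39600000 Ω
Minimum = 39600000 × (1 − 1/100) = 39204000 Ω.

39204000 Ω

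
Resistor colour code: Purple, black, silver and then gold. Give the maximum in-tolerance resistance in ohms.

0.735 Ω

Violet → 7 (first significant figure)
Black → 0 (second significant figure)
Silver → ×0.01 multiplier
Gold → ±5% tolerance
70 × 0.01 = 0.7 Ω
Maximum = 0.7 × (1 + 5/100) = 0.735 Ω.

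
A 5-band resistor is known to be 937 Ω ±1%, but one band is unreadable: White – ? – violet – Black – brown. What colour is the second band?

937 Ω = 937 × 10^0.
The second band gives digit 3 of the significand, and 3 is orange.

orange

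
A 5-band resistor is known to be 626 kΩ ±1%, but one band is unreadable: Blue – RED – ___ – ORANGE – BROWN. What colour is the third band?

626000 Ω = 626 × 10^3.
The third band gives digit 6 of the significand, and 6 is blue.

blue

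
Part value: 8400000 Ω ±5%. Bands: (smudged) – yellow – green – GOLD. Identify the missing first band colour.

grey

8400000 Ω = 84 × 10^5.
The first band gives digit 8 of the significand, and 8 is grey.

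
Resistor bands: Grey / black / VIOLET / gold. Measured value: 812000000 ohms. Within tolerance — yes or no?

Grey → 8 (first significant figure)
Black → 0 (second significant figure)
Violet → ×10^7 multiplier
Gold → ±5% tolerance
80 × 10000000 = 800000000 Ω
Allowed range: 760000000 Ω to 840000000 Ω.
812000000 ohms lies inside that range.

yes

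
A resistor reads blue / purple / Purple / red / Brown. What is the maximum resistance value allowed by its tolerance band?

68377 Ω

Blue → 6 (first significant figure)
Violet → 7 (second significant figure)
Violet → 7 (third significant figure)
Red → ×10^2 multiplier
Brown → ±1% tolerance
677 × 100 = 67700 Ω
Maximum = 67700 × (1 + 1/100) = 68377 Ω.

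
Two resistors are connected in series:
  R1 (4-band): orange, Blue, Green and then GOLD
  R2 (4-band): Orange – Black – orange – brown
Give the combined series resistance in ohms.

3630000 Ω

R1: orange, blue → 36; green ×10^5 → 3600000 Ω.
R2: orange, black → 30; orange ×10^3 → 30000 Ω.
Series: 3600000 + 30000 = 3630000 Ω.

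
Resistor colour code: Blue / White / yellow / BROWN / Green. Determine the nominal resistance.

Blue → 6 (first significant figure)
White → 9 (second significant figure)
Yellow → 4 (third significant figure)
Brown → ×10 multiplier
694 × 10 = 6940 Ω

6940 Ω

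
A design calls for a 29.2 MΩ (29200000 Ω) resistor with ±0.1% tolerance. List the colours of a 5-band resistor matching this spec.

red, white, red, green, violet

29200000 Ω = 292 × 10^5.
2 → red
9 → white
2 → red
Multiplier 10^5 → green.
±0.1% tolerance → violet.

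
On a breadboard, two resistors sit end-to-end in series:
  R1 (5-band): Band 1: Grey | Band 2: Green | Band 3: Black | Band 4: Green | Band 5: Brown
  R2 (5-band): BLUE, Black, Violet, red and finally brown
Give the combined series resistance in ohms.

85060700 Ω

R1: grey, green, black → 850; green ×10^5 → 85000000 Ω.
R2: blue, black, violet → 607; red ×10^2 → 60700 Ω.
Series: 85000000 + 60700 = 85060700 Ω.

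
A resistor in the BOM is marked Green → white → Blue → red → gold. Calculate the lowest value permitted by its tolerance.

56620 Ω

Green → 5 (first significant figure)
White → 9 (second significant figure)
Blue → 6 (third significant figure)
Red → ×10^2 multiplier
Gold → ±5% tolerance
596 × 100 = 59600 Ω
Lowest = 59600 × (1 − 5/100) = 56620 Ω.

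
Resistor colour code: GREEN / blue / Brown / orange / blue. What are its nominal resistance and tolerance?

561000 Ω ±0.25%

Green → 5 (first significant figure)
Blue → 6 (second significant figure)
Brown → 1 (third significant figure)
Orange → ×10^3 multiplier
Blue → ±0.25% tolerance
561 × 1000 = 561000 Ω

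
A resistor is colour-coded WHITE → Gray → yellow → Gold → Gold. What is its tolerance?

The last band, gold, is the tolerance band.
Gold corresponds to ±5%.

±5%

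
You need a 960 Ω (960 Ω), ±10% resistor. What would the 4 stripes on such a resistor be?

960 Ω = 96 × 10^1.
9 → white
6 → blue
Multiplier 10^1 → brown.
±10% tolerance → silver.

white, blue, brown, silver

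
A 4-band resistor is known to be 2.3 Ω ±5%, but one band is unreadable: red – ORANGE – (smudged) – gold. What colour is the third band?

2.3 Ω = 23 × 10^-1.
The third band is the multiplier, 10^-1, which is gold.

gold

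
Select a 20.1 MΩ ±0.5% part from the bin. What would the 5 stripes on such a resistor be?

20100000 Ω = 201 × 10^5.
2 → red
0 → black
1 → brown
Multiplier 10^5 → green.
±0.5% tolerance → green.

red, black, brown, green, green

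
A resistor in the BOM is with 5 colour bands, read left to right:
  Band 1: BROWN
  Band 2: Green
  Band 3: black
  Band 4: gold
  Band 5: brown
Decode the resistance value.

15 Ω

Brown → 1 (first significant figure)
Green → 5 (second significant figure)
Black → 0 (third significant figure)
Gold → ×0.1 multiplier
150 × 0.1 = 15 Ω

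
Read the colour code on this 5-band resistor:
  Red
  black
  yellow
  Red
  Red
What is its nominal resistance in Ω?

20400 Ω

Red → 2 (first significant figure)
Black → 0 (second significant figure)
Yellow → 4 (third significant figure)
Red → ×10^2 multiplier
204 × 100 = 20400 Ω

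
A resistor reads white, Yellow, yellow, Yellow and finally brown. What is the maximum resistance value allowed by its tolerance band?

White → 9 (first significant figure)
Yellow → 4 (second significant figure)
Yellow → 4 (third significant figure)
Yellow → ×10^4 multiplier
Brown → ±1% tolerance
944 × 10000 = 9440000 Ω
Maximum = 9440000 × (1 + 1/100) = 9534400 Ω.

9534400 Ω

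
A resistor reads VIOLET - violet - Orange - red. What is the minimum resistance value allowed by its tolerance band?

Violet → 7 (first significant figure)
Violet → 7 (second significant figure)
Orange → ×10^3 multiplier
Red → ±2% tolerance
77 × 1000 = 77000 Ω
Minimum = 77000 × (1 − 2/100) = 75460 Ω.

75460 Ω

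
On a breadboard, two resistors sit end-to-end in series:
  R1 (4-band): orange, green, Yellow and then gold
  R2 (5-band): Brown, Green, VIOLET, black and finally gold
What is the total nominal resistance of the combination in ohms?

R1: orange, green → 35; yellow ×10^4 → 350000 Ω.
R2: brown, green, violet → 157; black ×1 → 157 Ω.
Series: 350000 + 157 = 350157 Ω.

350157 Ω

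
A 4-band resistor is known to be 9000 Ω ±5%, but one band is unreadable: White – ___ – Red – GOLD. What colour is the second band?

black

9000 Ω = 90 × 10^2.
The second band gives digit 0 of the significand, and 0 is black.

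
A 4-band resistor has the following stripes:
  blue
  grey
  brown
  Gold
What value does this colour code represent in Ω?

Blue → 6 (first significant figure)
Grey → 8 (second significant figure)
Brown → ×10 multiplier
68 × 10 = 680 Ω

680 Ω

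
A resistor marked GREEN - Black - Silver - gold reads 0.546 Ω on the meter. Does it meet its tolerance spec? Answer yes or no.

Green → 5 (first significant figure)
Black → 0 (second significant figure)
Silver → ×0.01 multiplier
Gold → ±5% tolerance
50 × 0.01 = 0.5 Ω
Allowed range: 0.475 Ω to 0.525 Ω.
0.546 Ω lies outside that range.

no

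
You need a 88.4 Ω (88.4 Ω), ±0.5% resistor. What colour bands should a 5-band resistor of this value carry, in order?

grey, grey, yellow, gold, green

88.4 Ω = 884 × 10^-1.
8 → grey
8 → grey
4 → yellow
Multiplier 10^-1 → gold.
±0.5% tolerance → green.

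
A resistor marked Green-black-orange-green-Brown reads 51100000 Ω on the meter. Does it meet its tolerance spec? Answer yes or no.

no

Green → 5 (first significant figure)
Black → 0 (second significant figure)
Orange → 3 (third significant figure)
Green → ×10^5 multiplier
Brown → ±1% tolerance
503 × 100000 = 50300000 Ω
Allowed range: 49797000 Ω to 50803000 Ω.
51100000 Ω lies outside that range.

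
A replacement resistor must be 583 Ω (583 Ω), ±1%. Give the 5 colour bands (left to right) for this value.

green, grey, orange, black, brown

583 Ω = 583 × 10^0.
5 → green
8 → grey
3 → orange
Multiplier 10^0 → black.
±1% tolerance → brown.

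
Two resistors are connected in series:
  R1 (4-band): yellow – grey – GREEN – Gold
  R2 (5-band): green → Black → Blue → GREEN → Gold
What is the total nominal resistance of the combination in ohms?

R1: yellow, grey → 48; green ×10^5 → 4800000 Ω.
R2: green, black, blue → 506; green ×10^5 → 50600000 Ω.
Series: 4800000 + 50600000 = 55400000 Ω.

55400000 Ω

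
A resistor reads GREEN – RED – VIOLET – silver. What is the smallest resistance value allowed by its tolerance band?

468000000 Ω

Green → 5 (first significant figure)
Red → 2 (second significant figure)
Violet → ×10^7 multiplier
Silver → ±10% tolerance
52 × 10000000 = 520000000 Ω
Smallest = 520000000 × (1 − 10/100) = 468000000 Ω.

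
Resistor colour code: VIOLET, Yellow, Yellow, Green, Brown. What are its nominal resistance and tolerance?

74400000 Ω ±1%

Violet → 7 (first significant figure)
Yellow → 4 (second significant figure)
Yellow → 4 (third significant figure)
Green → ×10^5 multiplier
Brown → ±1% tolerance
744 × 100000 = 74400000 Ω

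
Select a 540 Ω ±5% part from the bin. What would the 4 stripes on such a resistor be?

540 Ω = 54 × 10^1.
5 → green
4 → yellow
Multiplier 10^1 → brown.
±5% tolerance → gold.

green, yellow, brown, gold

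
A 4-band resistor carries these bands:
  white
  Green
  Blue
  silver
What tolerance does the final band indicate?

The last band, silver, is the tolerance band.
Silver corresponds to ±10%.

±10%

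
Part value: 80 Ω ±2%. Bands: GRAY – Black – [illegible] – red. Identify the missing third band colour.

80 Ω = 80 × 10^0.
The third band is the multiplier, 10^0, which is black.

black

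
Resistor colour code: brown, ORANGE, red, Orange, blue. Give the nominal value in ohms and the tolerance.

132000 Ω ±0.25%

Brown → 1 (first significant figure)
Orange → 3 (second significant figure)
Red → 2 (third significant figure)
Orange → ×10^3 multiplier
Blue → ±0.25% tolerance
132 × 1000 = 132000 Ω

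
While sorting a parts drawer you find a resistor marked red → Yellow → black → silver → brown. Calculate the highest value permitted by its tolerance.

Red → 2 (first significant figure)
Yellow → 4 (second significant figure)
Black → 0 (third significant figure)
Silver → ×0.01 multiplier
Brown → ±1% tolerance
240 × 0.01 = 2.4 Ω
Highest = 2.4 × (1 + 1/100) = 2.424 Ω.

2.424 Ω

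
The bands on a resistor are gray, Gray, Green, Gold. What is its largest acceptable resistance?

Grey → 8 (first significant figure)
Grey → 8 (second significant figure)
Green → ×10^5 multiplier
Gold → ±5% tolerance
88 × 100000 = 8800000 Ω
Largest = 8800000 × (1 + 5/100) = 9240000 Ω.

9240000 Ω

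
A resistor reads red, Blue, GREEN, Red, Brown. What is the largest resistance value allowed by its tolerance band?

26765 Ω

Red → 2 (first significant figure)
Blue → 6 (second significant figure)
Green → 5 (third significant figure)
Red → ×10^2 multiplier
Brown → ±1% tolerance
265 × 100 = 26500 Ω
Largest = 26500 × (1 + 1/100) = 26765 Ω.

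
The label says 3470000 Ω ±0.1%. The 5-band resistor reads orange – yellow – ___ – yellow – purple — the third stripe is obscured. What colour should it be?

violet

3470000 Ω = 347 × 10^4.
The third band gives digit 7 of the significand, and 7 is violet.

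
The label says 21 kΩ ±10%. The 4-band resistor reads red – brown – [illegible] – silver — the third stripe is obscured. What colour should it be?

21000 Ω = 21 × 10^3.
The third band is the multiplier, 10^3, which is orange.

orange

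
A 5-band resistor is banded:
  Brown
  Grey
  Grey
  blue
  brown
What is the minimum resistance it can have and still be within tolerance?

186120000 Ω

Brown → 1 (first significant figure)
Grey → 8 (second significant figure)
Grey → 8 (third significant figure)
Blue → ×10^6 multiplier
Brown → ±1% tolerance
188 × 1000000 = 188000000 Ω
Minimum = 188000000 × (1 − 1/100) = 186120000 Ω.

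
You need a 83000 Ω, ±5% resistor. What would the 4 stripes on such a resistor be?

grey, orange, orange, gold

83000 Ω = 83 × 10^3.
8 → grey
3 → orange
Multiplier 10^3 → orange.
±5% tolerance → gold.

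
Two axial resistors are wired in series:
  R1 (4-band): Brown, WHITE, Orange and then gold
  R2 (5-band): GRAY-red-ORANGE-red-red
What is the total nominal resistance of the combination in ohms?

R1: brown, white → 19; orange ×10^3 → 19000 Ω.
R2: grey, red, orange → 823; red ×10^2 → 82300 Ω.
Series: 19000 + 82300 = 101300 Ω.

101300 Ω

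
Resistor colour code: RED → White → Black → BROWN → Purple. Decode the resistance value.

2900 Ω

Red → 2 (first significant figure)
White → 9 (second significant figure)
Black → 0 (third significant figure)
Brown → ×10 multiplier
290 × 10 = 2900 Ω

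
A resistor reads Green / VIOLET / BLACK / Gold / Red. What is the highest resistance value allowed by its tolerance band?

Green → 5 (first significant figure)
Violet → 7 (second significant figure)
Black → 0 (third significant figure)
Gold → ×0.1 multiplier
Red → ±2% tolerance
570 × 0.1 = 57 Ω
Highest = 57 × (1 + 2/100) = 58.14 Ω.

58.14 Ω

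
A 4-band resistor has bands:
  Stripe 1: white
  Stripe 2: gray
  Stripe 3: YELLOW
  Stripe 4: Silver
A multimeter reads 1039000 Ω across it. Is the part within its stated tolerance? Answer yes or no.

White → 9 (first significant figure)
Grey → 8 (second significant figure)
Yellow → ×10^4 multiplier
Silver → ±10% tolerance
98 × 10000 = 980000 Ω
Allowed range: 882000 Ω to 1078000 Ω.
1039000 Ω lies inside that range.

yes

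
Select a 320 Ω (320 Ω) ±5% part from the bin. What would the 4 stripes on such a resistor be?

orange, red, brown, gold

320 Ω = 32 × 10^1.
3 → orange
2 → red
Multiplier 10^1 → brown.
±5% tolerance → gold.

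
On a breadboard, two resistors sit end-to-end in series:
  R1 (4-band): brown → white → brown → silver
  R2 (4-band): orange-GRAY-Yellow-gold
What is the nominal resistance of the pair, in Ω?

380190 Ω

R1: brown, white → 19; brown ×10 → 190 Ω.
R2: orange, grey → 38; yellow ×10^4 → 380000 Ω.
Series: 190 + 380000 = 380190 Ω.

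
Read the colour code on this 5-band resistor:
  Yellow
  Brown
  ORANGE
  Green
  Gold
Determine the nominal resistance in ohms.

Yellow → 4 (first significant figure)
Brown → 1 (second significant figure)
Orange → 3 (third significant figure)
Green → ×10^5 multiplier
413 × 100000 = 41300000 Ω

41300000 Ω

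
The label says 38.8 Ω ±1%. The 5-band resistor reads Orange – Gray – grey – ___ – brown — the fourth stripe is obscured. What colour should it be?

38.8 Ω = 388 × 10^-1.
The fourth band is the multiplier, 10^-1, which is gold.

gold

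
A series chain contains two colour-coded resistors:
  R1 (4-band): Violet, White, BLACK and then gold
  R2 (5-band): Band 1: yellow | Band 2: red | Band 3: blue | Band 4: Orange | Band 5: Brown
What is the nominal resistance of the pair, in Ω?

R1: violet, white → 79; black ×1 → 79 Ω.
R2: yellow, red, blue → 426; orange ×10^3 → 426000 Ω.
Series: 79 + 426000 = 426079 Ω.

426079 Ω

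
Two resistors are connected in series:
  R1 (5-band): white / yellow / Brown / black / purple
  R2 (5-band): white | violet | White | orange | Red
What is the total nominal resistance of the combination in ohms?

979941 Ω

R1: white, yellow, brown → 941; black ×1 → 941 Ω.
R2: white, violet, white → 979; orange ×10^3 → 979000 Ω.
Series: 941 + 979000 = 979941 Ω.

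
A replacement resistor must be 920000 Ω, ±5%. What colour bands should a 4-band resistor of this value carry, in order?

920000 Ω = 92 × 10^4.
9 → white
2 → red
Multiplier 10^4 → yellow.
±5% tolerance → gold.

white, red, yellow, gold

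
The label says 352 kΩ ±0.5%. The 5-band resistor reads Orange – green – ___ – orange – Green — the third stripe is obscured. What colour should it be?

red

352000 Ω = 352 × 10^3.
The third band gives digit 2 of the significand, and 2 is red.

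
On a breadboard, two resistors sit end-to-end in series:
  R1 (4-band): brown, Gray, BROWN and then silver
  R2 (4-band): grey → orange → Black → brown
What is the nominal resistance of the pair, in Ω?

263 Ω

R1: brown, grey → 18; brown ×10 → 180 Ω.
R2: grey, orange → 83; black ×1 → 83 Ω.
Series: 180 + 83 = 263 Ω.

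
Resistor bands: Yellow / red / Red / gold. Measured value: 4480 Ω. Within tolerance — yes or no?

no

Yellow → 4 (first significant figure)
Red → 2 (second significant figure)
Red → ×10^2 multiplier
Gold → ±5% tolerance
42 × 100 = 4200 Ω
Allowed range: 3990 Ω to 4410 Ω.
4480 Ω lies outside that range.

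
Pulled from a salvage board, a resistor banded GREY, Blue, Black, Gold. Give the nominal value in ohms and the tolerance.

86 Ω ±5%

Grey → 8 (first significant figure)
Blue → 6 (second significant figure)
Black → ×1 multiplier
Gold → ±5% tolerance
86 × 1 = 86 Ω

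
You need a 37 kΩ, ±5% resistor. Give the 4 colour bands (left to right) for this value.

orange, violet, orange, gold

37000 Ω = 37 × 10^3.
3 → orange
7 → violet
Multiplier 10^3 → orange.
±5% tolerance → gold.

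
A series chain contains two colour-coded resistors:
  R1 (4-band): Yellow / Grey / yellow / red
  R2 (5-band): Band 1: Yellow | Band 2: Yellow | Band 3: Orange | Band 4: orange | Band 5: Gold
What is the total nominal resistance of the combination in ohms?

R1: yellow, grey → 48; yellow ×10^4 → 480000 Ω.
R2: yellow, yellow, orange → 443; orange ×10^3 → 443000 Ω.
Series: 480000 + 443000 = 923000 Ω.

923000 Ω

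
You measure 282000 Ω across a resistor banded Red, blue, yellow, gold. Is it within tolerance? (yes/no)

no

Red → 2 (first significant figure)
Blue → 6 (second significant figure)
Yellow → ×10^4 multiplier
Gold → ±5% tolerance
26 × 10000 = 260000 Ω
Allowed range: 247000 Ω to 273000 Ω.
282000 Ω lies outside that range.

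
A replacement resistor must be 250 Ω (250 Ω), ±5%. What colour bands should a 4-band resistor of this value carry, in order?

250 Ω = 25 × 10^1.
2 → red
5 → green
Multiplier 10^1 → brown.
±5% tolerance → gold.

red, green, brown, gold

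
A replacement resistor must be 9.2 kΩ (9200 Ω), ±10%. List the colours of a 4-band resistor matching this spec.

white, red, red, silver

9200 Ω = 92 × 10^2.
9 → white
2 → red
Multiplier 10^2 → red.
±10% tolerance → silver.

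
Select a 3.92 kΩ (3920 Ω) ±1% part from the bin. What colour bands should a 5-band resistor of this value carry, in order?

orange, white, red, brown, brown

3920 Ω = 392 × 10^1.
3 → orange
9 → white
2 → red
Multiplier 10^1 → brown.
±1% tolerance → brown.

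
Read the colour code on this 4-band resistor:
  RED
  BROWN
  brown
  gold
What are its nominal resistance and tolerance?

210 Ω ±5%

Red → 2 (first significant figure)
Brown → 1 (second significant figure)
Brown → ×10 multiplier
Gold → ±5% tolerance
21 × 10 = 210 Ω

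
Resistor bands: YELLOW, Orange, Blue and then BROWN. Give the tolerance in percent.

±1%

The last band, brown, is the tolerance band.
Brown corresponds to ±1%.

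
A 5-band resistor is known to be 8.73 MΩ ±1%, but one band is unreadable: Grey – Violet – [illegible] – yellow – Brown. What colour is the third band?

8730000 Ω = 873 × 10^4.
The third band gives digit 3 of the significand, and 3 is orange.

orange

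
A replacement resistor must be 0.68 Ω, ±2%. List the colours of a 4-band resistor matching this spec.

blue, grey, silver, red

0.68 Ω = 68 × 10^-2.
6 → blue
8 → grey
Multiplier 10^-2 → silver.
±2% tolerance → red.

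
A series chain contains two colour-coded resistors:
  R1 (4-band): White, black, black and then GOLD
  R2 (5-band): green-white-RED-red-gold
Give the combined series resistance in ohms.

59290 Ω

R1: white, black → 90; black ×1 → 90 Ω.
R2: green, white, red → 592; red ×10^2 → 59200 Ω.
Series: 90 + 59200 = 59290 Ω.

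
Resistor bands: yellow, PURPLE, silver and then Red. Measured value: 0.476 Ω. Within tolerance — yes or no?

yes

Yellow → 4 (first significant figure)
Violet → 7 (second significant figure)
Silver → ×0.01 multiplier
Red → ±2% tolerance
47 × 0.01 = 0.47 Ω
Allowed range: 0.4606 Ω to 0.4794 Ω.
0.476 Ω lies inside that range.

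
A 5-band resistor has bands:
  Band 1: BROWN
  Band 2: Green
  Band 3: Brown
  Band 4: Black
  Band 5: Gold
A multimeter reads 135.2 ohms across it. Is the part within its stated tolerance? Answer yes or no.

Brown → 1 (first significant figure)
Green → 5 (second significant figure)
Brown → 1 (third significant figure)
Black → ×1 multiplier
Gold → ±5% tolerance
151 × 1 = 151 Ω
Allowed range: 143.45 Ω to 158.55 Ω.
135.2 ohms lies outside that range.

no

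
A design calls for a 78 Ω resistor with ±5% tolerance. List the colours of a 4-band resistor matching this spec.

78 Ω = 78 × 10^0.
7 → violet
8 → grey
Multiplier 10^0 → black.
±5% tolerance → gold.

violet, grey, black, gold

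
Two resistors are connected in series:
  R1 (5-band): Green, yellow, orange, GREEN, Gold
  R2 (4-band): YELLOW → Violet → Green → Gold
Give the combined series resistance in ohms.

R1: green, yellow, orange → 543; green ×10^5 → 54300000 Ω.
R2: yellow, violet → 47; green ×10^5 → 4700000 Ω.
Series: 54300000 + 4700000 = 59000000 Ω.

59000000 Ω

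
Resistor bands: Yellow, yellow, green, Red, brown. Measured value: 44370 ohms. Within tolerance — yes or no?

Yellow → 4 (first significant figure)
Yellow → 4 (second significant figure)
Green → 5 (third significant figure)
Red → ×10^2 multiplier
Brown → ±1% tolerance
445 × 100 = 44500 Ω
Allowed range: 44055 Ω to 44945 Ω.
44370 ohms lies inside that range.

yes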